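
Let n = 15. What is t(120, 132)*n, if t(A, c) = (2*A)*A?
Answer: 432000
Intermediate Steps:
t(A, c) = 2*A²
t(120, 132)*n = (2*120²)*15 = (2*14400)*15 = 28800*15 = 432000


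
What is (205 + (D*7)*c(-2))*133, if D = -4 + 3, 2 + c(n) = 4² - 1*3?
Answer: 17024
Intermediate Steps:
c(n) = 11 (c(n) = -2 + (4² - 1*3) = -2 + (16 - 3) = -2 + 13 = 11)
D = -1
(205 + (D*7)*c(-2))*133 = (205 - 1*7*11)*133 = (205 - 7*11)*133 = (205 - 77)*133 = 128*133 = 17024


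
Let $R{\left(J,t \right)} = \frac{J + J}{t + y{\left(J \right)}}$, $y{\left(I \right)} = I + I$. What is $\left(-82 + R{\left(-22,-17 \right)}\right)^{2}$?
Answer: $\frac{24581764}{3721} \approx 6606.2$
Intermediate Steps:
$y{\left(I \right)} = 2 I$
$R{\left(J,t \right)} = \frac{2 J}{t + 2 J}$ ($R{\left(J,t \right)} = \frac{J + J}{t + 2 J} = \frac{2 J}{t + 2 J}$)
$\left(-82 + R{\left(-22,-17 \right)}\right)^{2} = \left(-82 + 2 \left(-22\right) \frac{1}{-17 + 2 \left(-22\right)}\right)^{2} = \left(-82 + 2 \left(-22\right) \frac{1}{-17 - 44}\right)^{2} = \left(-82 + 2 \left(-22\right) \frac{1}{-61}\right)^{2} = \left(-82 + 2 \left(-22\right) \left(- \frac{1}{61}\right)\right)^{2} = \left(-82 + \frac{44}{61}\right)^{2} = \left(- \frac{4958}{61}\right)^{2} = \frac{24581764}{3721}$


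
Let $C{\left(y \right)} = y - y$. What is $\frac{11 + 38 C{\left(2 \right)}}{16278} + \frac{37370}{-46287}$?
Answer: $- \frac{5475673}{6787926} \approx -0.80668$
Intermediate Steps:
$C{\left(y \right)} = 0$
$\frac{11 + 38 C{\left(2 \right)}}{16278} + \frac{37370}{-46287} = \frac{11 + 38 \cdot 0}{16278} + \frac{37370}{-46287} = \left(11 + 0\right) \frac{1}{16278} + 37370 \left(- \frac{1}{46287}\right) = 11 \cdot \frac{1}{16278} - \frac{1010}{1251} = \frac{11}{16278} - \frac{1010}{1251} = - \frac{5475673}{6787926}$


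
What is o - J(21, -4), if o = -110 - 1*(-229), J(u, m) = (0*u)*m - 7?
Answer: 126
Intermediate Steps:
J(u, m) = -7 (J(u, m) = 0*m - 7 = 0 - 7 = -7)
o = 119 (o = -110 + 229 = 119)
o - J(21, -4) = 119 - 1*(-7) = 119 + 7 = 126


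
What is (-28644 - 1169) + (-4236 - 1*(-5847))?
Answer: -28202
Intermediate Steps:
(-28644 - 1169) + (-4236 - 1*(-5847)) = -29813 + (-4236 + 5847) = -29813 + 1611 = -28202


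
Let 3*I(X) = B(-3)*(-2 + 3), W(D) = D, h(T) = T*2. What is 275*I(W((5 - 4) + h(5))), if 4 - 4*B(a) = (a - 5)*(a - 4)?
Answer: -3575/3 ≈ -1191.7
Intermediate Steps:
h(T) = 2*T
B(a) = 1 - (-5 + a)*(-4 + a)/4 (B(a) = 1 - (a - 5)*(a - 4)/4 = 1 - (-5 + a)*(-4 + a)/4)
I(X) = -13/3 (I(X) = ((-4 - 1/4*(-3)**2 + (9/4)*(-3))*(-2 + 3))/3 = ((-4 - 1/4*9 - 27/4)*1)/3 = ((-4 - 9/4 - 27/4)*1)/3 = (-13*1)/3 = (1/3)*(-13) = -13/3)
275*I(W((5 - 4) + h(5))) = 275*(-13/3) = -3575/3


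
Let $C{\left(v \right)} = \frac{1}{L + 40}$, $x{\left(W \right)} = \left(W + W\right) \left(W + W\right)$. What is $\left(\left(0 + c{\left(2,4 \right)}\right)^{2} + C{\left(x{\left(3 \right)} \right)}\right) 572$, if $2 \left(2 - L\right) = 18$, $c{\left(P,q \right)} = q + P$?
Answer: $\frac{61828}{3} \approx 20609.0$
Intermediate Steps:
$c{\left(P,q \right)} = P + q$
$L = -7$ ($L = 2 - 9 = -7$)
$x{\left(W \right)} = 4 W^{2}$ ($x{\left(W \right)} = 2 W 2 W = 4 W^{2}$)
$C{\left(v \right)} = \frac{1}{33}$ ($C{\left(v \right)} = \frac{1}{-7 + 40} = \frac{1}{33}$)
$\left(\left(0 + c{\left(2,4 \right)}\right)^{2} + C{\left(x{\left(3 \right)} \right)}\right) 572 = \left(\left(0 + \left(2 + 4\right)\right)^{2} + \frac{1}{33}\right) 572 = \left(\left(0 + 6\right)^{2} + \frac{1}{33}\right) 572 = \left(6^{2} + \frac{1}{33}\right) 572 = \left(36 + \frac{1}{33}\right) 572 = \frac{1189}{33} \cdot 572 = \frac{61828}{3}$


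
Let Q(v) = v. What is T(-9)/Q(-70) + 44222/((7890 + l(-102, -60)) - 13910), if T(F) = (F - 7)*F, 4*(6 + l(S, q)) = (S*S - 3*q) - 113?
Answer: -7172656/477155 ≈ -15.032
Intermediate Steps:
l(S, q) = -137/4 - 3*q/4 + S²/4 (l(S, q) = -6 + ((S*S - 3*q) - 113)/4 = -6 + ((S² - 3*q) - 113)/4 = -6 + (-113 + S² - 3*q)/4 = -6 + (-113/4 - 3*q/4 + S²/4) = -137/4 - 3*q/4 + S²/4)
T(F) = F*(-7 + F) (T(F) = (-7 + F)*F = F*(-7 + F))
T(-9)/Q(-70) + 44222/((7890 + l(-102, -60)) - 13910) = -9*(-7 - 9)/(-70) + 44222/((7890 + (-137/4 - ¾*(-60) + (¼)*(-102)²)) - 13910) = -9*(-16)*(-1/70) + 44222/((7890 + (-137/4 + 45 + (¼)*10404)) - 13910) = 144*(-1/70) + 44222/((7890 + (-137/4 + 45 + 2601)) - 13910) = -72/35 + 44222/((7890 + 10447/4) - 13910) = -72/35 + 44222/(42007/4 - 13910) = -72/35 + 44222/(-13633/4) = -72/35 + 44222*(-4/13633) = -72/35 - 176888/13633 = -7172656/477155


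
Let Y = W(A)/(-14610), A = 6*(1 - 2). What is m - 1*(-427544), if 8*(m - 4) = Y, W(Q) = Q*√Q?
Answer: 427548 + I*√6/19480 ≈ 4.2755e+5 + 0.00012574*I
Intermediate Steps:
A = -6 (A = 6*(-1) = -6)
W(Q) = Q^(3/2)
Y = I*√6/2435 (Y = (-6)^(3/2)/(-14610) = -6*I*√6*(-1/14610) = I*√6/2435 ≈ 0.001006*I)
m = 4 + I*√6/19480 (m = 4 + (I*√6/2435)/8 = 4 + I*√6/19480 ≈ 4.0 + 0.00012574*I)
m - 1*(-427544) = (4 + I*√6/19480) - 1*(-427544) = (4 + I*√6/19480) + 427544 = 427548 + I*√6/19480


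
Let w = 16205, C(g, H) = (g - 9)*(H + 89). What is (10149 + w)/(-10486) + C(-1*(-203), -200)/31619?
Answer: -75649475/23682631 ≈ -3.1943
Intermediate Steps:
C(g, H) = (-9 + g)*(89 + H)
(10149 + w)/(-10486) + C(-1*(-203), -200)/31619 = (10149 + 16205)/(-10486) + (-801 - 9*(-200) + 89*(-1*(-203)) - (-200)*(-203))/31619 = 26354*(-1/10486) + (-801 + 1800 + 89*203 - 200*203)*(1/31619) = -13177/5243 + (-801 + 1800 + 18067 - 40600)*(1/31619) = -13177/5243 - 21534*1/31619 = -13177/5243 - 21534/31619 = -75649475/23682631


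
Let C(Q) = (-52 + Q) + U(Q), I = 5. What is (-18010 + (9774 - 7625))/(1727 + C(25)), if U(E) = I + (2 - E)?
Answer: -15861/1682 ≈ -9.4298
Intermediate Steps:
U(E) = 7 - E (U(E) = 5 + (2 - E) = 7 - E)
C(Q) = -45 (C(Q) = (-52 + Q) + (7 - Q) = -45)
(-18010 + (9774 - 7625))/(1727 + C(25)) = (-18010 + (9774 - 7625))/(1727 - 45) = (-18010 + 2149)/1682 = -15861*1/1682 = -15861/1682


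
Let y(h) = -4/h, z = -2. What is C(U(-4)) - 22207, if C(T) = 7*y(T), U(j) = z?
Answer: -22193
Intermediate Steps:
U(j) = -2
C(T) = -28/T (C(T) = 7*(-4/T) = -28/T)
C(U(-4)) - 22207 = -28/(-2) - 22207 = -28*(-1/2) - 22207 = 14 - 22207 = -22193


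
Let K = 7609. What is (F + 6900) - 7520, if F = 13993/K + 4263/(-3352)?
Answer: -2256980113/3643624 ≈ -619.43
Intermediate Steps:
F = 2066767/3643624 (F = 13993/7609 + 4263/(-3352) = 13993*(1/7609) + 4263*(-1/3352) = 1999/1087 - 4263/3352 = 2066767/3643624 ≈ 0.56723)
(F + 6900) - 7520 = (2066767/3643624 + 6900) - 7520 = 25143072367/3643624 - 7520 = -2256980113/3643624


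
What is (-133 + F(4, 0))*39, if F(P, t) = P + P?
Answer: -4875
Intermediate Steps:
F(P, t) = 2*P
(-133 + F(4, 0))*39 = (-133 + 2*4)*39 = (-133 + 8)*39 = -125*39 = -4875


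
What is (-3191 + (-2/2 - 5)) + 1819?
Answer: -1378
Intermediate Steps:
(-3191 + (-2/2 - 5)) + 1819 = (-3191 + (-2*1/2 - 5)) + 1819 = (-3191 + (-1 - 5)) + 1819 = (-3191 - 6) + 1819 = -3197 + 1819 = -1378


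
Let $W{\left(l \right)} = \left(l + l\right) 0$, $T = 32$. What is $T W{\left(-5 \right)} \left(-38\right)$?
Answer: $0$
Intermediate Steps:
$W{\left(l \right)} = 0$ ($W{\left(l \right)} = 2 l 0 = 0$)
$T W{\left(-5 \right)} \left(-38\right) = 32 \cdot 0 \left(-38\right) = 0 \left(-38\right) = 0$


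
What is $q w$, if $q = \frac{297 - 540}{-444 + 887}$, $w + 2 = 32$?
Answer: $- \frac{7290}{443} \approx -16.456$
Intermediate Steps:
$w = 30$ ($w = -2 + 32 = 30$)
$q = - \frac{243}{443} \approx -0.54853$
$q w = \left(- \frac{243}{443}\right) 30 = - \frac{7290}{443}$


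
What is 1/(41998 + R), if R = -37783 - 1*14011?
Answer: -1/9796 ≈ -0.00010208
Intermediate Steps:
R = -51794 (R = -37783 - 14011 = -51794)
1/(41998 + R) = 1/(41998 - 51794) = 1/(-9796) = -1/9796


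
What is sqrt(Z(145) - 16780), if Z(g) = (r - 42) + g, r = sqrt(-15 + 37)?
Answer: sqrt(-16677 + sqrt(22)) ≈ 129.12*I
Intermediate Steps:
r = sqrt(22) ≈ 4.6904
Z(g) = -42 + g + sqrt(22) (Z(g) = (sqrt(22) - 42) + g = (-42 + sqrt(22)) + g = -42 + g + sqrt(22))
sqrt(Z(145) - 16780) = sqrt((-42 + 145 + sqrt(22)) - 16780) = sqrt((103 + sqrt(22)) - 16780) = sqrt(-16677 + sqrt(22))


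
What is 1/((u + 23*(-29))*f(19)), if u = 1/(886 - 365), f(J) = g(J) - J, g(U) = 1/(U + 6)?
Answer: 13025/164717844 ≈ 7.9075e-5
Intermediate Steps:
g(U) = 1/(6 + U)
f(J) = 1/(6 + J) - J
u = 1/521 ≈ 0.0019194
1/((u + 23*(-29))*f(19)) = 1/((1/521 + 23*(-29))*((1 - 1*19*(6 + 19))/(6 + 19))) = 1/((1/521 - 667)*((1 - 1*19*25)/25)) = 1/(-347506*(1 - 475)/13025) = 1/(-347506*(-474)/13025) = 1/(-347506/521*(-474/25)) = 1/(164717844/13025) = 13025/164717844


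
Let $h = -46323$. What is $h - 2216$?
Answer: $-48539$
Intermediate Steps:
$h - 2216 = -46323 - 2216 = -48539$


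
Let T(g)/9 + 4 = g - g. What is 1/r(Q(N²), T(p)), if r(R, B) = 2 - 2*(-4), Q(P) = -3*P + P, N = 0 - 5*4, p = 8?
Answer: ⅒ ≈ 0.10000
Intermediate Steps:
N = -20 (N = 0 - 20 = -20)
Q(P) = -2*P
T(g) = -36 (T(g) = -36 + 9*(g - g) = -36 + 9*0 = -36 + 0 = -36)
r(R, B) = 10 (r(R, B) = 2 + 8 = 10)
1/r(Q(N²), T(p)) = 1/10 = ⅒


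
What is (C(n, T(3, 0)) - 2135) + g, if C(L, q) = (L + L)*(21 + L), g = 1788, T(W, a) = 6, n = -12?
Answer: -563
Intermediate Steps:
C(L, q) = 2*L*(21 + L) (C(L, q) = (2*L)*(21 + L) = 2*L*(21 + L))
(C(n, T(3, 0)) - 2135) + g = (2*(-12)*(21 - 12) - 2135) + 1788 = (2*(-12)*9 - 2135) + 1788 = (-216 - 2135) + 1788 = -2351 + 1788 = -563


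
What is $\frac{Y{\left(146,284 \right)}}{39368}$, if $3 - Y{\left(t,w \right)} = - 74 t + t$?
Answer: $\frac{1523}{5624} \approx 0.2708$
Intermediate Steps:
$Y{\left(t,w \right)} = 3 + 73 t$ ($Y{\left(t,w \right)} = 3 - \left(- 74 t + t\right) = 3 - - 73 t = 3 + 73 t$)
$\frac{Y{\left(146,284 \right)}}{39368} = \frac{3 + 73 \cdot 146}{39368} = \left(3 + 10658\right) \frac{1}{39368} = 10661 \cdot \frac{1}{39368} = \frac{1523}{5624}$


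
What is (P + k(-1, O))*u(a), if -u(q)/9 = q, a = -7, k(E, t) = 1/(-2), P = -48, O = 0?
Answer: -6111/2 ≈ -3055.5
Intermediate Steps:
k(E, t) = -1/2
u(q) = -9*q
(P + k(-1, O))*u(a) = (-48 - 1/2)*(-9*(-7)) = -97/2*63 = -6111/2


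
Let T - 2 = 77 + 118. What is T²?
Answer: 38809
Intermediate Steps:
T = 197 (T = 2 + (77 + 118) = 2 + 195 = 197)
T² = 197² = 38809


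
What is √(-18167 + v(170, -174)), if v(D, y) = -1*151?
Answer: I*√18318 ≈ 135.34*I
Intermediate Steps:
v(D, y) = -151
√(-18167 + v(170, -174)) = √(-18167 - 151) = √(-18318) = I*√18318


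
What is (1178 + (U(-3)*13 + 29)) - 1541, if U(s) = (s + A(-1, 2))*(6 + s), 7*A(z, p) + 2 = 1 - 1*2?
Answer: -3274/7 ≈ -467.71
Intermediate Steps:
A(z, p) = -3/7 (A(z, p) = -2/7 + (1 - 1*2)/7 = -2/7 + (1 - 2)/7 = -2/7 + (⅐)*(-1) = -2/7 - ⅐ = -3/7)
U(s) = (6 + s)*(-3/7 + s) (U(s) = (s - 3/7)*(6 + s) = (-3/7 + s)*(6 + s) = (6 + s)*(-3/7 + s))
(1178 + (U(-3)*13 + 29)) - 1541 = (1178 + ((-18/7 + (-3)² + (39/7)*(-3))*13 + 29)) - 1541 = (1178 + ((-18/7 + 9 - 117/7)*13 + 29)) - 1541 = (1178 + (-72/7*13 + 29)) - 1541 = (1178 + (-936/7 + 29)) - 1541 = (1178 - 733/7) - 1541 = 7513/7 - 1541 = -3274/7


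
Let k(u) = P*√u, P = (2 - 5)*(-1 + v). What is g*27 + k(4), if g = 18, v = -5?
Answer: 522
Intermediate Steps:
P = 18 (P = (2 - 5)*(-1 - 5) = -3*(-6) = 18)
k(u) = 18*√u
g*27 + k(4) = 18*27 + 18*√4 = 486 + 18*2 = 486 + 36 = 522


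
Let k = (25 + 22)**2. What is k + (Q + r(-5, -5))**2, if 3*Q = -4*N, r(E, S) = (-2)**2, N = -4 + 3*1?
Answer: 20137/9 ≈ 2237.4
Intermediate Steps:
N = -1 (N = -4 + 3 = -1)
r(E, S) = 4
Q = 4/3 (Q = (-4*(-1))/3 = (1/3)*4 = 4/3 ≈ 1.3333)
k = 2209 (k = 47**2 = 2209)
k + (Q + r(-5, -5))**2 = 2209 + (4/3 + 4)**2 = 2209 + (16/3)**2 = 2209 + 256/9 = 20137/9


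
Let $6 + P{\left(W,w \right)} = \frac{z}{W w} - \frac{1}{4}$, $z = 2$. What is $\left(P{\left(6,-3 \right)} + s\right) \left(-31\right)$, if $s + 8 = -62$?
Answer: $\frac{85219}{36} \approx 2367.2$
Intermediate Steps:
$s = -70$ ($s = -8 - 62 = -70$)
$P{\left(W,w \right)} = - \frac{25}{4} + \frac{2}{W w}$ ($P{\left(W,w \right)} = -6 + \left(\frac{2}{W w} - \frac{1}{4}\right) = -6 + \left(2 \frac{1}{W w} - \frac{1}{4}\right) = -6 - \left(\frac{1}{4} - \frac{2}{W w}\right) = - \frac{25}{4} + \frac{2}{W w}$)
$\left(P{\left(6,-3 \right)} + s\right) \left(-31\right) = \left(\left(- \frac{25}{4} + \frac{2}{6 \left(-3\right)}\right) - 70\right) \left(-31\right) = \left(\left(- \frac{25}{4} + 2 \cdot \frac{1}{6} \left(- \frac{1}{3}\right)\right) - 70\right) \left(-31\right) = \left(\left(- \frac{25}{4} - \frac{1}{9}\right) - 70\right) \left(-31\right) = \left(- \frac{229}{36} - 70\right) \left(-31\right) = \left(- \frac{2749}{36}\right) \left(-31\right) = \frac{85219}{36}$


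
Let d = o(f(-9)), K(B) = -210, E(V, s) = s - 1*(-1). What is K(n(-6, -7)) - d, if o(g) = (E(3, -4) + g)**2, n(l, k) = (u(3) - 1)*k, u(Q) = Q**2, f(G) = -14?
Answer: -499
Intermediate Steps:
E(V, s) = 1 + s (E(V, s) = s + 1 = 1 + s)
n(l, k) = 8*k (n(l, k) = (3**2 - 1)*k = (9 - 1)*k = 8*k)
o(g) = (-3 + g)**2 (o(g) = ((1 - 4) + g)**2 = (-3 + g)**2)
d = 289 (d = (-3 - 14)**2 = (-17)**2 = 289)
K(n(-6, -7)) - d = -210 - 1*289 = -210 - 289 = -499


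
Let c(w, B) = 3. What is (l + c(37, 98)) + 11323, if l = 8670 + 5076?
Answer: 25072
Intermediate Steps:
l = 13746
(l + c(37, 98)) + 11323 = (13746 + 3) + 11323 = 13749 + 11323 = 25072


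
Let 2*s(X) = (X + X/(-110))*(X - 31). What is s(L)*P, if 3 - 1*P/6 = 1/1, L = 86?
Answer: 28122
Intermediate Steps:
P = 12 (P = 18 - 6/1 = 18 - 6 = 12)
s(X) = 109*X*(-31 + X)/220 (s(X) = ((X + X/(-110))*(X - 31))/2 = ((X + X*(-1/110))*(-31 + X))/2 = ((X - X/110)*(-31 + X))/2 = ((109*X/110)*(-31 + X))/2 = (109*X*(-31 + X)/110)/2 = 109*X*(-31 + X)/220)
s(L)*P = ((109/220)*86*(-31 + 86))*12 = ((109/220)*86*55)*12 = (4687/2)*12 = 28122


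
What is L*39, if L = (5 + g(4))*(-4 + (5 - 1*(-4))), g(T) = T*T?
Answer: 4095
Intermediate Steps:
g(T) = T²
L = 105 (L = (5 + 4²)*(-4 + (5 - 1*(-4))) = (5 + 16)*(-4 + (5 + 4)) = 21*(-4 + 9) = 21*5 = 105)
L*39 = 105*39 = 4095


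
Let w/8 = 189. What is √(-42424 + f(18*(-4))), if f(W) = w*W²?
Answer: 2*√1948946 ≈ 2792.1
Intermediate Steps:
w = 1512 (w = 8*189 = 1512)
f(W) = 1512*W²
√(-42424 + f(18*(-4))) = √(-42424 + 1512*(18*(-4))²) = √(-42424 + 1512*(-72)²) = √(-42424 + 1512*5184) = √(-42424 + 7838208) = √7795784 = 2*√1948946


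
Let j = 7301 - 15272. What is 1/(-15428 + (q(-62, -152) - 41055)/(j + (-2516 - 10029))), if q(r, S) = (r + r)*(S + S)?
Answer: -20516/316517489 ≈ -6.4818e-5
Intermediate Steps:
j = -7971
q(r, S) = 4*S*r (q(r, S) = (2*r)*(2*S) = 4*S*r)
1/(-15428 + (q(-62, -152) - 41055)/(j + (-2516 - 10029))) = 1/(-15428 + (4*(-152)*(-62) - 41055)/(-7971 + (-2516 - 10029))) = 1/(-15428 + (37696 - 41055)/(-7971 - 12545)) = 1/(-15428 - 3359/(-20516)) = 1/(-15428 - 3359*(-1/20516)) = 1/(-15428 + 3359/20516) = 1/(-316517489/20516) = -20516/316517489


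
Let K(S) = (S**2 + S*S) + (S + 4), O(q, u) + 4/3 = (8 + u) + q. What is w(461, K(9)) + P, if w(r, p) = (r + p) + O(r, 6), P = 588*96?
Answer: 172673/3 ≈ 57558.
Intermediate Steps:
O(q, u) = 20/3 + q + u (O(q, u) = -4/3 + ((8 + u) + q) = -4/3 + (8 + q + u) = 20/3 + q + u)
K(S) = 4 + S + 2*S**2 (K(S) = (S**2 + S**2) + (4 + S) = 2*S**2 + (4 + S) = 4 + S + 2*S**2)
P = 56448
w(r, p) = 38/3 + p + 2*r (w(r, p) = (r + p) + (20/3 + r + 6) = (p + r) + (38/3 + r) = 38/3 + p + 2*r)
w(461, K(9)) + P = (38/3 + (4 + 9 + 2*9**2) + 2*461) + 56448 = (38/3 + (4 + 9 + 2*81) + 922) + 56448 = (38/3 + (4 + 9 + 162) + 922) + 56448 = (38/3 + 175 + 922) + 56448 = 3329/3 + 56448 = 172673/3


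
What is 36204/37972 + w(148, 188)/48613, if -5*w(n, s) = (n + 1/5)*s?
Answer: 9677455731/11537080225 ≈ 0.83881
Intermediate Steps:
w(n, s) = -s*(⅕ + n)/5 (w(n, s) = -(n + 1/5)*s/5 = -(n + ⅕)*s/5 = -(⅕ + n)*s/5 = -s*(⅕ + n)/5)
36204/37972 + w(148, 188)/48613 = 36204/37972 - 1/25*188*(1 + 5*148)/48613 = 36204*(1/37972) - 1/25*188*(1 + 740)*(1/48613) = 9051/9493 - 1/25*188*741*(1/48613) = 9051/9493 - 139308/25*1/48613 = 9051/9493 - 139308/1215325 = 9677455731/11537080225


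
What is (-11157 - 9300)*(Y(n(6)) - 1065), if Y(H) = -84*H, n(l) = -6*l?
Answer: -40075263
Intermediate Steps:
(-11157 - 9300)*(Y(n(6)) - 1065) = (-11157 - 9300)*(-(-504)*6 - 1065) = -20457*(-84*(-36) - 1065) = -20457*(3024 - 1065) = -20457*1959 = -40075263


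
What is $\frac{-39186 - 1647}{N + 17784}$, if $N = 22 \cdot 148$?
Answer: $- \frac{40833}{21040} \approx -1.9407$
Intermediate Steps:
$N = 3256$
$\frac{-39186 - 1647}{N + 17784} = \frac{-39186 - 1647}{3256 + 17784} = - \frac{40833}{21040}$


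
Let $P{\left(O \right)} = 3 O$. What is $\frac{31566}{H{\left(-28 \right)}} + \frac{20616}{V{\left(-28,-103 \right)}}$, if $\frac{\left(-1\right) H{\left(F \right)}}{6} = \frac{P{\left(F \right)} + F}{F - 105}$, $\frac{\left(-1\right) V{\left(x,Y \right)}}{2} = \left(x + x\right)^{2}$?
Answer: $- \frac{612571}{98} \approx -6250.7$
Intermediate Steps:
$V{\left(x,Y \right)} = - 8 x^{2}$ ($V{\left(x,Y \right)} = - 2 \left(x + x\right)^{2} = - 2 \left(2 x\right)^{2} = - 2 \cdot 4 x^{2} = - 8 x^{2}$)
$H{\left(F \right)} = - \frac{24 F}{-105 + F}$ ($H{\left(F \right)} = - 6 \frac{3 F + F}{F - 105} = - 6 \frac{4 F}{-105 + F} = - \frac{24 F}{-105 + F}$)
$\frac{31566}{H{\left(-28 \right)}} + \frac{20616}{V{\left(-28,-103 \right)}} = \frac{31566}{\left(-24\right) \left(-28\right) \frac{1}{-105 - 28}} + \frac{20616}{\left(-8\right) \left(-28\right)^{2}} = \frac{31566}{\left(-24\right) \left(-28\right) \frac{1}{-133}} + \frac{20616}{\left(-8\right) 784} = \frac{31566}{\left(-24\right) \left(-28\right) \left(- \frac{1}{133}\right)} + \frac{20616}{-6272} = \frac{31566}{- \frac{96}{19}} + 20616 \left(- \frac{1}{6272}\right) = 31566 \left(- \frac{19}{96}\right) - \frac{2577}{784} = - \frac{99959}{16} - \frac{2577}{784} = - \frac{612571}{98}$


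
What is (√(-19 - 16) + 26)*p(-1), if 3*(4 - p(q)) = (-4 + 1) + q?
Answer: 416/3 + 16*I*√35/3 ≈ 138.67 + 31.552*I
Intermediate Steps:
p(q) = 5 - q/3 (p(q) = 4 - ((-4 + 1) + q)/3 = 4 - (-3 + q)/3 = 4 + (1 - q/3) = 5 - q/3)
(√(-19 - 16) + 26)*p(-1) = (√(-19 - 16) + 26)*(5 - ⅓*(-1)) = (√(-35) + 26)*(5 + ⅓) = (I*√35 + 26)*(16/3) = (26 + I*√35)*(16/3) = 416/3 + 16*I*√35/3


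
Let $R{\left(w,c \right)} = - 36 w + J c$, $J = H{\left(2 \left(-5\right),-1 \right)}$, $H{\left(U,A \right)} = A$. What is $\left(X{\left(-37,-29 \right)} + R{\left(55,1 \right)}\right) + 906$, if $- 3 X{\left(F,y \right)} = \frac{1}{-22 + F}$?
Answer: $- \frac{190274}{177} \approx -1075.0$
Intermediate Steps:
$J = -1$
$R{\left(w,c \right)} = - c - 36 w$ ($R{\left(w,c \right)} = - 36 w - c = - c - 36 w$)
$X{\left(F,y \right)} = - \frac{1}{3 \left(-22 + F\right)}$
$\left(X{\left(-37,-29 \right)} + R{\left(55,1 \right)}\right) + 906 = \left(- \frac{1}{-66 + 3 \left(-37\right)} - 1981\right) + 906 = \left(- \frac{1}{-66 - 111} - 1981\right) + 906 = \left(- \frac{1}{-177} - 1981\right) + 906 = \left(\left(-1\right) \left(- \frac{1}{177}\right) - 1981\right) + 906 = \left(\frac{1}{177} - 1981\right) + 906 = - \frac{350636}{177} + 906 = - \frac{190274}{177}$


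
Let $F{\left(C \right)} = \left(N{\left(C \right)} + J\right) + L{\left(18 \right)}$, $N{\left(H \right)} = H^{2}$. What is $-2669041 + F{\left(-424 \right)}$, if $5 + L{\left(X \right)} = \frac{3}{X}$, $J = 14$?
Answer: $- \frac{14935535}{6} \approx -2.4893 \cdot 10^{6}$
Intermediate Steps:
$L{\left(X \right)} = -5 + \frac{3}{X}$
$F{\left(C \right)} = \frac{55}{6} + C^{2}$ ($F{\left(C \right)} = \left(C^{2} + 14\right) - \left(5 - \frac{3}{18}\right) = \left(14 + C^{2}\right) + \left(-5 + 3 \cdot \frac{1}{18}\right) = \left(14 + C^{2}\right) + \left(-5 + \frac{1}{6}\right) = \left(14 + C^{2}\right) - \frac{29}{6} = \frac{55}{6} + C^{2}$)
$-2669041 + F{\left(-424 \right)} = -2669041 + \left(\frac{55}{6} + \left(-424\right)^{2}\right) = -2669041 + \left(\frac{55}{6} + 179776\right) = -2669041 + \frac{1078711}{6} = - \frac{14935535}{6}$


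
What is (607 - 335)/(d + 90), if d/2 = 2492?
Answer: 136/2537 ≈ 0.053607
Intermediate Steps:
d = 4984 (d = 2*2492 = 4984)
(607 - 335)/(d + 90) = (607 - 335)/(4984 + 90) = 272/5074 = 272*(1/5074) = 136/2537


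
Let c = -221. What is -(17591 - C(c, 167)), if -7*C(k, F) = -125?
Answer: -123012/7 ≈ -17573.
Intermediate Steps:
C(k, F) = 125/7 (C(k, F) = -1/7*(-125) = 125/7)
-(17591 - C(c, 167)) = -(17591 - 1*125/7) = -(17591 - 125/7) = -1*123012/7 = -123012/7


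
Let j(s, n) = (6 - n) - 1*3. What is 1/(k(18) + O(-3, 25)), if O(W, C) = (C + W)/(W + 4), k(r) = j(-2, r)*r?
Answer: -1/248 ≈ -0.0040323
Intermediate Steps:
j(s, n) = 3 - n (j(s, n) = (6 - n) - 3 = 3 - n)
k(r) = r*(3 - r) (k(r) = (3 - r)*r = r*(3 - r))
O(W, C) = (C + W)/(4 + W)
1/(k(18) + O(-3, 25)) = 1/(18*(3 - 1*18) + (25 - 3)/(4 - 3)) = 1/(18*(3 - 18) + 22/1) = 1/(18*(-15) + 1*22) = 1/(-270 + 22) = 1/(-248) = -1/248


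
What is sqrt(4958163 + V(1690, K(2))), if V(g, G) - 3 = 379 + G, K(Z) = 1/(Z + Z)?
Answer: sqrt(19834181)/2 ≈ 2226.8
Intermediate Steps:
K(Z) = 1/(2*Z)
V(g, G) = 382 + G (V(g, G) = 3 + (379 + G) = 382 + G)
sqrt(4958163 + V(1690, K(2))) = sqrt(4958163 + (382 + (1/2)/2)) = sqrt(4958163 + (382 + (1/2)*(1/2))) = sqrt(4958163 + (382 + 1/4)) = sqrt(4958163 + 1529/4) = sqrt(19834181/4) = sqrt(19834181)/2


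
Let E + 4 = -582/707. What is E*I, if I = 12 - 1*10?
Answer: -6820/707 ≈ -9.6464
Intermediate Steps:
E = -3410/707 (E = -4 - 582/707 = -3410/707 ≈ -4.8232)
I = 2 (I = 12 - 10 = 2)
E*I = -3410/707*2 = -6820/707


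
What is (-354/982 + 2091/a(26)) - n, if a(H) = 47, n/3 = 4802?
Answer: -331428900/23077 ≈ -14362.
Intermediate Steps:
n = 14406 (n = 3*4802 = 14406)
(-354/982 + 2091/a(26)) - n = (-354/982 + 2091/47) - 1*14406 = (-354*1/982 + 2091*(1/47)) - 14406 = (-177/491 + 2091/47) - 14406 = 1018362/23077 - 14406 = -331428900/23077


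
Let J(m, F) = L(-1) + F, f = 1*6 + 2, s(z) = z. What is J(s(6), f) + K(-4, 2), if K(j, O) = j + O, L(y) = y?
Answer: 5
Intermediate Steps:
K(j, O) = O + j
f = 8 (f = 6 + 2 = 8)
J(m, F) = -1 + F
J(s(6), f) + K(-4, 2) = (-1 + 8) + (2 - 4) = 7 - 2 = 5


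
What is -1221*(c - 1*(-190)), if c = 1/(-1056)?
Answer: -7423643/32 ≈ -2.3199e+5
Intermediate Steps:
c = -1/1056 ≈ -0.00094697
-1221*(c - 1*(-190)) = -1221*(-1/1056 - 1*(-190)) = -1221*(-1/1056 + 190) = -1221*200639/1056 = -7423643/32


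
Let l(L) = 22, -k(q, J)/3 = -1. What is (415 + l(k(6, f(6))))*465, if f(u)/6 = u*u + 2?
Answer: 203205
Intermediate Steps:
f(u) = 12 + 6*u² (f(u) = 6*(u*u + 2) = 6*(u² + 2) = 6*(2 + u²) = 12 + 6*u²)
k(q, J) = 3 (k(q, J) = -3*(-1) = 3)
(415 + l(k(6, f(6))))*465 = (415 + 22)*465 = 437*465 = 203205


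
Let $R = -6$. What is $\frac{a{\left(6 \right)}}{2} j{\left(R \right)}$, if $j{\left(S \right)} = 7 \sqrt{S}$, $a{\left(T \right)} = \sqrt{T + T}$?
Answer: $21 i \sqrt{2} \approx 29.698 i$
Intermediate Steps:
$a{\left(T \right)} = \sqrt{2} \sqrt{T}$ ($a{\left(T \right)} = \sqrt{2 T} = \sqrt{2} \sqrt{T}$)
$\frac{a{\left(6 \right)}}{2} j{\left(R \right)} = \frac{\sqrt{2} \sqrt{6}}{2} \cdot 7 \sqrt{-6} = 2 \sqrt{3} \cdot \frac{1}{2} \cdot 7 i \sqrt{6} = \sqrt{3} \cdot 7 i \sqrt{6} = 21 i \sqrt{2}$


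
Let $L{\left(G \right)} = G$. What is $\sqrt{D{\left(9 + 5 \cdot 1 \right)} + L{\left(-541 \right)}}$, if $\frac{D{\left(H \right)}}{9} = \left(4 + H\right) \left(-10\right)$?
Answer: $i \sqrt{2161} \approx 46.487 i$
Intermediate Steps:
$D{\left(H \right)} = -360 - 90 H$ ($D{\left(H \right)} = 9 \left(4 + H\right) \left(-10\right) = 9 \left(-40 - 10 H\right) = -360 - 90 H$)
$\sqrt{D{\left(9 + 5 \cdot 1 \right)} + L{\left(-541 \right)}} = \sqrt{\left(-360 - 90 \left(9 + 5 \cdot 1\right)\right) - 541} = \sqrt{\left(-360 - 90 \left(9 + 5\right)\right) - 541} = \sqrt{\left(-360 - 1260\right) - 541} = \sqrt{-1620 - 541} = \sqrt{-2161} = i \sqrt{2161}$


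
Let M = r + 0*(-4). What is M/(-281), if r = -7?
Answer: 7/281 ≈ 0.024911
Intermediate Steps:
M = -7 (M = -7 + 0*(-4) = -7 + 0 = -7)
M/(-281) = -7/(-281) = -7*(-1/281) = 7/281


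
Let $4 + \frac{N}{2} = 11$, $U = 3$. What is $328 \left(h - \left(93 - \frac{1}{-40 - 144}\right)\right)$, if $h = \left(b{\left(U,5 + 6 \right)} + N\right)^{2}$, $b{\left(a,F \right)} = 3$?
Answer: $\frac{1478583}{23} \approx 64286.0$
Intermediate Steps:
$N = 14$ ($N = -8 + 2 \cdot 11 = -8 + 22 = 14$)
$h = 289$ ($h = \left(3 + 14\right)^{2} = 17^{2} = 289$)
$328 \left(h - \left(93 - \frac{1}{-40 - 144}\right)\right) = 328 \left(289 - \left(93 - \frac{1}{-40 - 144}\right)\right) = 328 \left(289 - \left(93 + \frac{1}{184}\right)\right) = 328 \left(289 - \frac{17113}{184}\right) = 328 \cdot \frac{36063}{184} = \frac{1478583}{23}$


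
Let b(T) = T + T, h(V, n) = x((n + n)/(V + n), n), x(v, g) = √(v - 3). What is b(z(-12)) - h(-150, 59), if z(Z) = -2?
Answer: -4 - I*√35581/91 ≈ -4.0 - 2.0728*I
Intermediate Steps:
x(v, g) = √(-3 + v)
h(V, n) = √(-3 + 2*n/(V + n)) (h(V, n) = √(-3 + (n + n)/(V + n)) = √(-3 + (2*n)/(V + n)) = √(-3 + 2*n/(V + n)))
b(T) = 2*T
b(z(-12)) - h(-150, 59) = 2*(-2) - √((-1*59 - 3*(-150))/(-150 + 59)) = -4 - √((-59 + 450)/(-91)) = -4 - √(-1/91*391) = -4 - √(-391/91) = -4 - I*√35581/91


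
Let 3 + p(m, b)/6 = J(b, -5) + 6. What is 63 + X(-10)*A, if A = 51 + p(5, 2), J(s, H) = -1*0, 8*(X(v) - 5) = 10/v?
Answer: 3195/8 ≈ 399.38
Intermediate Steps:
X(v) = 5 + 5/(4*v) (X(v) = 5 + (10/v)/8 = 5 + 5/(4*v))
J(s, H) = 0
p(m, b) = 18 (p(m, b) = -18 + 6*(0 + 6) = -18 + 6*6 = -18 + 36 = 18)
A = 69 (A = 51 + 18 = 69)
63 + X(-10)*A = 63 + (5 + (5/4)/(-10))*69 = 63 + (5 + (5/4)*(-⅒))*69 = 63 + (5 - ⅛)*69 = 63 + (39/8)*69 = 63 + 2691/8 = 3195/8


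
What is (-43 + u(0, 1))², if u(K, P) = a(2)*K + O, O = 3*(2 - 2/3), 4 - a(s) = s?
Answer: 1521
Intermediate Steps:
a(s) = 4 - s
O = 4 (O = 3*(2 - 2*⅓) = 3*(2 - ⅔) = 3*(4/3) = 4)
u(K, P) = 4 + 2*K (u(K, P) = (4 - 1*2)*K + 4 = (4 - 2)*K + 4 = 2*K + 4 = 4 + 2*K)
(-43 + u(0, 1))² = (-43 + (4 + 2*0))² = (-43 + (4 + 0))² = (-43 + 4)² = (-39)² = 1521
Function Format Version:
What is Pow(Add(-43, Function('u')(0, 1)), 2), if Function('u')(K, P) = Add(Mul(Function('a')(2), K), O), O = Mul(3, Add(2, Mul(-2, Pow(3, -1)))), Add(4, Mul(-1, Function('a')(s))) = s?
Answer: 1521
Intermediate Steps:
Function('a')(s) = Add(4, Mul(-1, s))
O = 4 (O = Mul(3, Add(2, Mul(-2, Rational(1, 3)))) = Mul(3, Add(2, Rational(-2, 3))) = Mul(3, Rational(4, 3)) = 4)
Function('u')(K, P) = Add(4, Mul(2, K)) (Function('u')(K, P) = Add(Mul(Add(4, Mul(-1, 2)), K), 4) = Add(Mul(Add(4, -2), K), 4) = Add(Mul(2, K), 4) = Add(4, Mul(2, K)))
Pow(Add(-43, Function('u')(0, 1)), 2) = Pow(Add(-43, Add(4, Mul(2, 0))), 2) = Pow(Add(-43, Add(4, 0)), 2) = Pow(Add(-43, 4), 2) = Pow(-39, 2) = 1521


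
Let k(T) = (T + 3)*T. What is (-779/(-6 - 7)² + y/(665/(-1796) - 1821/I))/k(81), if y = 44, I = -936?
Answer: 869790101/253746586548 ≈ 0.0034278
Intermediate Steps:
k(T) = T*(3 + T) (k(T) = (3 + T)*T = T*(3 + T))
(-779/(-6 - 7)² + y/(665/(-1796) - 1821/I))/k(81) = (-779/(-6 - 7)² + 44/(665/(-1796) - 1821/(-936)))/((81*(3 + 81))) = (-779/((-13)²) + 44/(665*(-1/1796) - 1821*(-1/936)))/((81*84)) = (-779/169 + 44/(-665/1796 + 607/312))/6804 = (-779*1/169 + 44/(220673/140088))*(1/6804) = (-779/169 + 44*(140088/220673))*(1/6804) = (-779/169 + 6163872/220673)*(1/6804) = (869790101/37293737)*(1/6804) = 869790101/253746586548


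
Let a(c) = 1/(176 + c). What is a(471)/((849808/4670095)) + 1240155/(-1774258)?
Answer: -336791615910385/487766390837104 ≈ -0.69048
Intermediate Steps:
a(471)/((849808/4670095)) + 1240155/(-1774258) = 1/((176 + 471)*((849808/4670095))) + 1240155/(-1774258) = 1/(647*((849808*(1/4670095)))) + 1240155*(-1/1774258) = 1/(647*(849808/4670095)) - 1240155/1774258 = (1/647)*(4670095/849808) - 1240155/1774258 = 4670095/549825776 - 1240155/1774258 = -336791615910385/487766390837104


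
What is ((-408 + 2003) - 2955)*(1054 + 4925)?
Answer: -8131440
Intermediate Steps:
((-408 + 2003) - 2955)*(1054 + 4925) = (1595 - 2955)*5979 = -1360*5979 = -8131440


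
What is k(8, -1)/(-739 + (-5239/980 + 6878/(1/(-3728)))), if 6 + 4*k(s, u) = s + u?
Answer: -245/25129089779 ≈ -9.7497e-9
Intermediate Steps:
k(s, u) = -3/2 + s/4 + u/4 (k(s, u) = -3/2 + (s + u)/4 = -3/2 + (s/4 + u/4) = -3/2 + s/4 + u/4)
k(8, -1)/(-739 + (-5239/980 + 6878/(1/(-3728)))) = (-3/2 + (1/4)*8 + (1/4)*(-1))/(-739 + (-5239/980 + 6878/(1/(-3728)))) = (-3/2 + 2 - 1/4)/(-739 + (-5239*1/980 + 6878/(-1/3728))) = 1/(4*(-739 + (-5239/980 + 6878*(-3728)))) = 1/(4*(-739 + (-5239/980 - 25641184))) = 1/(4*(-739 - 25128365559/980)) = 1/(4*(-25129089779/980)) = (1/4)*(-980/25129089779) = -245/25129089779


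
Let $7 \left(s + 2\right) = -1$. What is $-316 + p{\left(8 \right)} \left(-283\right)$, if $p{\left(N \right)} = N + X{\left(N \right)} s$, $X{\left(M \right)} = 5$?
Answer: $\frac{3165}{7} \approx 452.14$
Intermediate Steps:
$s = - \frac{15}{7}$ ($s = -2 + \frac{1}{7} \left(-1\right) = -2 - \frac{1}{7} = - \frac{15}{7} \approx -2.1429$)
$p{\left(N \right)} = - \frac{75}{7} + N$ ($p{\left(N \right)} = N + 5 \left(- \frac{15}{7}\right) = N - \frac{75}{7} = - \frac{75}{7} + N$)
$-316 + p{\left(8 \right)} \left(-283\right) = -316 + \left(- \frac{75}{7} + 8\right) \left(-283\right) = -316 - - \frac{5377}{7} = -316 + \frac{5377}{7} = \frac{3165}{7}$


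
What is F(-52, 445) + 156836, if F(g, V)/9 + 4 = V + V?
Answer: 164810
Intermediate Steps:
F(g, V) = -36 + 18*V (F(g, V) = -36 + 9*(V + V) = -36 + 9*(2*V) = -36 + 18*V)
F(-52, 445) + 156836 = (-36 + 18*445) + 156836 = (-36 + 8010) + 156836 = 7974 + 156836 = 164810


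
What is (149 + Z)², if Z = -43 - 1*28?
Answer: 6084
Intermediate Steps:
Z = -71 (Z = -43 - 28 = -71)
(149 + Z)² = (149 - 71)² = 78² = 6084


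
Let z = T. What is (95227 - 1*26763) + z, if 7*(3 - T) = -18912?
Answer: 498181/7 ≈ 71169.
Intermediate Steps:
T = 18933/7 (T = 3 - ⅐*(-18912) = 3 + 18912/7 = 18933/7 ≈ 2704.7)
z = 18933/7 ≈ 2704.7
(95227 - 1*26763) + z = (95227 - 1*26763) + 18933/7 = (95227 - 26763) + 18933/7 = 68464 + 18933/7 = 498181/7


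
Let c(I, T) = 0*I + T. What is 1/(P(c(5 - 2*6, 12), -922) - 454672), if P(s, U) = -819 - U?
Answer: -1/454569 ≈ -2.1999e-6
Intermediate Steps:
c(I, T) = T (c(I, T) = 0 + T = T)
1/(P(c(5 - 2*6, 12), -922) - 454672) = 1/((-819 - 1*(-922)) - 454672) = 1/((-819 + 922) - 454672) = 1/(103 - 454672) = 1/(-454569) = -1/454569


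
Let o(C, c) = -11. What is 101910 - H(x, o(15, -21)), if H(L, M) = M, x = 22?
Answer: 101921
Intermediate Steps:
101910 - H(x, o(15, -21)) = 101910 - 1*(-11) = 101910 + 11 = 101921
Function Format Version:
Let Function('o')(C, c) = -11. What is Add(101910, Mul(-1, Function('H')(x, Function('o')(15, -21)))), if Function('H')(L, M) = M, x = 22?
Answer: 101921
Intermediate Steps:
Add(101910, Mul(-1, Function('H')(x, Function('o')(15, -21)))) = Add(101910, Mul(-1, -11)) = Add(101910, 11) = 101921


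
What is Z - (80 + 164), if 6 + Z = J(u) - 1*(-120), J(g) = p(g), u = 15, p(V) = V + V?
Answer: -100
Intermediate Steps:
p(V) = 2*V
J(g) = 2*g
Z = 144 (Z = -6 + (2*15 - 1*(-120)) = -6 + (30 + 120) = -6 + 150 = 144)
Z - (80 + 164) = 144 - (80 + 164) = 144 - 1*244 = 144 - 244 = -100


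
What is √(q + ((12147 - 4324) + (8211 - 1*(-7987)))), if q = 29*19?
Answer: 2*√6143 ≈ 156.75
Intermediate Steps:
q = 551
√(q + ((12147 - 4324) + (8211 - 1*(-7987)))) = √(551 + ((12147 - 4324) + (8211 - 1*(-7987)))) = √(551 + (7823 + (8211 + 7987))) = √(551 + (7823 + 16198)) = √(551 + 24021) = √24572 = 2*√6143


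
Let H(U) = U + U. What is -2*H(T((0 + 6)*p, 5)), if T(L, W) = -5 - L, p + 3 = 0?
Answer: -52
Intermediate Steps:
p = -3 (p = -3 + 0 = -3)
H(U) = 2*U
-2*H(T((0 + 6)*p, 5)) = -4*(-5 - (0 + 6)*(-3)) = -4*(-5 - 6*(-3)) = -4*(-5 - 1*(-18)) = -4*(-5 + 18) = -4*13 = -2*26 = -52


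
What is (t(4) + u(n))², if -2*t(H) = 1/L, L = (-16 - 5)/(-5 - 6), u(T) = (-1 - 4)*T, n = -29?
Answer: 36954241/1764 ≈ 20949.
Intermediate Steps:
u(T) = -5*T
L = 21/11 (L = -21/(-11) = -21*(-1/11) = 21/11 ≈ 1.9091)
t(H) = -11/42 (t(H) = -1/(2*21/11) = -½*11/21 = -11/42)
(t(4) + u(n))² = (-11/42 - 5*(-29))² = (-11/42 + 145)² = (6079/42)² = 36954241/1764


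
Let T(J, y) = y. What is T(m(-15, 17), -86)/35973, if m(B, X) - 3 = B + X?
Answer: -86/35973 ≈ -0.0023907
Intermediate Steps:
m(B, X) = 3 + B + X (m(B, X) = 3 + (B + X) = 3 + B + X)
T(m(-15, 17), -86)/35973 = -86/35973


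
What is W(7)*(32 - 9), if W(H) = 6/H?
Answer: 138/7 ≈ 19.714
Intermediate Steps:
W(7)*(32 - 9) = (6/7)*(32 - 9) = (6*(1/7))*23 = (6/7)*23 = 138/7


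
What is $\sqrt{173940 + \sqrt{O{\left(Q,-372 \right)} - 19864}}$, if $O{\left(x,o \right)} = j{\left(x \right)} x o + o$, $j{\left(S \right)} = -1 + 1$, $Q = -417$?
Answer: $\sqrt{173940 + 2 i \sqrt{5059}} \approx 417.06 + 0.171 i$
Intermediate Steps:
$j{\left(S \right)} = 0$
$O{\left(x,o \right)} = o$ ($O{\left(x,o \right)} = 0 x o + o = 0 o + o = 0 + o = o$)
$\sqrt{173940 + \sqrt{O{\left(Q,-372 \right)} - 19864}} = \sqrt{173940 + \sqrt{-372 - 19864}} = \sqrt{173940 + \sqrt{-20236}} = \sqrt{173940 + 2 i \sqrt{5059}}$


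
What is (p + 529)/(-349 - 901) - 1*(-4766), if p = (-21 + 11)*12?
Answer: 5957091/1250 ≈ 4765.7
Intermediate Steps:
p = -120 (p = -10*12 = -120)
(p + 529)/(-349 - 901) - 1*(-4766) = (-120 + 529)/(-349 - 901) - 1*(-4766) = 409/(-1250) + 4766 = 409*(-1/1250) + 4766 = -409/1250 + 4766 = 5957091/1250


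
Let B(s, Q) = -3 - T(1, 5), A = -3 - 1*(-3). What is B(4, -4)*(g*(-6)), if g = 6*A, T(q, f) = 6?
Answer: 0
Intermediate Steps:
A = 0 (A = -3 + 3 = 0)
B(s, Q) = -9 (B(s, Q) = -3 - 1*6 = -3 - 6 = -9)
g = 0 (g = 6*0 = 0)
B(4, -4)*(g*(-6)) = -0*(-6) = -9*0 = 0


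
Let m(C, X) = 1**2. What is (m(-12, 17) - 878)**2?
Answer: 769129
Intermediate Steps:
m(C, X) = 1
(m(-12, 17) - 878)**2 = (1 - 878)**2 = (-877)**2 = 769129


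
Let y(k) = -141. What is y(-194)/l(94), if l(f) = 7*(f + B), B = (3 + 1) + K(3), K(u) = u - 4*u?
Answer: -141/623 ≈ -0.22632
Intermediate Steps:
K(u) = -3*u
B = -5 (B = (3 + 1) - 3*3 = 4 - 9 = -5)
l(f) = -35 + 7*f (l(f) = 7*(f - 5) = 7*(-5 + f) = -35 + 7*f)
y(-194)/l(94) = -141/(-35 + 7*94) = -141/(-35 + 658) = -141/623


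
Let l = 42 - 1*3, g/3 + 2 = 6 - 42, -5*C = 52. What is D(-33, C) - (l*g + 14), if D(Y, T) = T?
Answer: 22108/5 ≈ 4421.6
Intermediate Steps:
C = -52/5 (C = -⅕*52 = -52/5 ≈ -10.400)
g = -114 (g = -6 + 3*(6 - 42) = -6 + 3*(-36) = -6 - 108 = -114)
l = 39 (l = 42 - 3 = 39)
D(-33, C) - (l*g + 14) = -52/5 - (39*(-114) + 14) = -52/5 - (-4446 + 14) = -52/5 - 1*(-4432) = -52/5 + 4432 = 22108/5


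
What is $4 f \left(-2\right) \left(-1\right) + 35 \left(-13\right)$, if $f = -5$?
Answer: $-495$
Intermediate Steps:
$4 f \left(-2\right) \left(-1\right) + 35 \left(-13\right) = 4 \left(-5\right) \left(-2\right) \left(-1\right) + 35 \left(-13\right) = \left(-20\right) \left(-2\right) \left(-1\right) - 455 = 40 \left(-1\right) - 455 = -40 - 455 = -495$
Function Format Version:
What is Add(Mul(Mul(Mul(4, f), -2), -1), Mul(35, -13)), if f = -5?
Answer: -495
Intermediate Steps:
Add(Mul(Mul(Mul(4, f), -2), -1), Mul(35, -13)) = Add(Mul(Mul(Mul(4, -5), -2), -1), Mul(35, -13)) = Add(Mul(Mul(-20, -2), -1), -455) = Add(Mul(40, -1), -455) = Add(-40, -455) = -495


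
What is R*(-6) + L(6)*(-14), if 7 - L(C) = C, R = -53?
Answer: 304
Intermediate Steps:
L(C) = 7 - C
R*(-6) + L(6)*(-14) = -53*(-6) + (7 - 1*6)*(-14) = 318 + (7 - 6)*(-14) = 318 + 1*(-14) = 318 - 14 = 304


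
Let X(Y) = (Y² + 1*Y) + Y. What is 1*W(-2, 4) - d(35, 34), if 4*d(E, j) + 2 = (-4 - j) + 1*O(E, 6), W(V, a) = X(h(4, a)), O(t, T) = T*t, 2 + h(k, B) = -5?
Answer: -15/2 ≈ -7.5000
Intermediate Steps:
h(k, B) = -7 (h(k, B) = -2 - 5 = -7)
X(Y) = Y² + 2*Y (X(Y) = (Y² + Y) + Y = (Y + Y²) + Y = Y² + 2*Y)
W(V, a) = 35 (W(V, a) = -7*(2 - 7) = -7*(-5) = 35)
d(E, j) = -3/2 - j/4 + 3*E/2 (d(E, j) = -½ + ((-4 - j) + 1*(6*E))/4 = -½ + ((-4 - j) + 6*E)/4 = -½ + (-4 - j + 6*E)/4 = -½ + (-1 - j/4 + 3*E/2) = -3/2 - j/4 + 3*E/2)
1*W(-2, 4) - d(35, 34) = 1*35 - (-3/2 - ¼*34 + (3/2)*35) = 35 - (-3/2 - 17/2 + 105/2) = 35 - 1*85/2 = 35 - 85/2 = -15/2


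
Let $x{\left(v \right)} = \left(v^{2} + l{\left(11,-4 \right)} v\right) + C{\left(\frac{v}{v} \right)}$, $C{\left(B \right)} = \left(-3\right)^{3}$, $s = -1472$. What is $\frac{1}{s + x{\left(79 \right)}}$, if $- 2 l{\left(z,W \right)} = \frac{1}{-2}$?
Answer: $\frac{4}{19047} \approx 0.00021001$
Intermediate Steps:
$l{\left(z,W \right)} = \frac{1}{4}$ ($l{\left(z,W \right)} = - \frac{1}{2 \left(-2\right)} = \left(- \frac{1}{2}\right) \left(- \frac{1}{2}\right) = \frac{1}{4}$)
$C{\left(B \right)} = -27$
$x{\left(v \right)} = -27 + v^{2} + \frac{v}{4}$ ($x{\left(v \right)} = \left(v^{2} + \frac{v}{4}\right) - 27 = -27 + v^{2} + \frac{v}{4}$)
$\frac{1}{s + x{\left(79 \right)}} = \frac{1}{-1472 + \left(-27 + 79^{2} + \frac{1}{4} \cdot 79\right)} = \frac{1}{-1472 + \left(-27 + 6241 + \frac{79}{4}\right)} = \frac{1}{-1472 + \frac{24935}{4}} = \frac{1}{\frac{19047}{4}} = \frac{4}{19047}$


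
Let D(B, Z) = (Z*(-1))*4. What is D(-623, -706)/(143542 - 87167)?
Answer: 2824/56375 ≈ 0.050093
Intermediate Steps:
D(B, Z) = -4*Z (D(B, Z) = -Z*4 = -4*Z)
D(-623, -706)/(143542 - 87167) = (-4*(-706))/(143542 - 87167) = 2824/56375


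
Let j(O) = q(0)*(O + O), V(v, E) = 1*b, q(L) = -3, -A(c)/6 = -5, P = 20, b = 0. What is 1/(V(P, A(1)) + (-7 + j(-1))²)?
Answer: 1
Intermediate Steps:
A(c) = 30 (A(c) = -6*(-5) = 30)
V(v, E) = 0 (V(v, E) = 1*0 = 0)
j(O) = -6*O (j(O) = -3*(O + O) = -6*O)
1/(V(P, A(1)) + (-7 + j(-1))²) = 1/(0 + (-7 - 6*(-1))²) = 1/(0 + (-7 + 6)²) = 1/(0 + (-1)²) = 1/(0 + 1) = 1/1 = 1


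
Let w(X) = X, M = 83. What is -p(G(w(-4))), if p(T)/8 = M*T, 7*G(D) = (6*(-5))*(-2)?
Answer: -39840/7 ≈ -5691.4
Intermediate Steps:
G(D) = 60/7 (G(D) = ((6*(-5))*(-2))/7 = (-30*(-2))/7 = (⅐)*60 = 60/7)
p(T) = 664*T (p(T) = 8*(83*T) = 664*T)
-p(G(w(-4))) = -664*60/7 = -1*39840/7 = -39840/7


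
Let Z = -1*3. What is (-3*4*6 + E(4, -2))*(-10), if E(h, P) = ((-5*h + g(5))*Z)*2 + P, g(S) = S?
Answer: -160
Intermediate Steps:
Z = -3
E(h, P) = -30 + P + 30*h (E(h, P) = ((-5*h + 5)*(-3))*2 + P = ((5 - 5*h)*(-3))*2 + P = (-15 + 15*h)*2 + P = (-30 + 30*h) + P = -30 + P + 30*h)
(-3*4*6 + E(4, -2))*(-10) = (-3*4*6 + (-30 - 2 + 30*4))*(-10) = (-12*6 + (-30 - 2 + 120))*(-10) = (-72 + 88)*(-10) = 16*(-10) = -160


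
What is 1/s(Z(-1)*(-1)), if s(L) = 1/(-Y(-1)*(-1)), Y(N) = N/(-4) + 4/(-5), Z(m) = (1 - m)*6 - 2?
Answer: -11/20 ≈ -0.55000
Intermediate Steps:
Z(m) = 4 - 6*m (Z(m) = (6 - 6*m) - 2 = 4 - 6*m)
Y(N) = -⅘ - N/4 (Y(N) = N*(-¼) + 4*(-⅕) = -N/4 - ⅘ = -⅘ - N/4)
s(L) = -20/11 (s(L) = 1/(-(-⅘ - ¼*(-1))*(-1)) = 1/(-(-⅘ + ¼)*(-1)) = 1/(-1*(-11/20)*(-1)) = 1/((11/20)*(-1)) = 1/(-11/20) = -20/11)
1/s(Z(-1)*(-1)) = 1/(-20/11) = -11/20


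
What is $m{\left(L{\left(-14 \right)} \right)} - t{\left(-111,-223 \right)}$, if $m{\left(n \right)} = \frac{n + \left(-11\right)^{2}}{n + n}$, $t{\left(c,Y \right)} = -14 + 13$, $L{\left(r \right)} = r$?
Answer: $- \frac{79}{28} \approx -2.8214$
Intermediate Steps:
$t{\left(c,Y \right)} = -1$
$m{\left(n \right)} = \frac{121 + n}{2 n}$ ($m{\left(n \right)} = \frac{n + 121}{2 n} = \left(121 + n\right) \frac{1}{2 n} = \frac{121 + n}{2 n}$)
$m{\left(L{\left(-14 \right)} \right)} - t{\left(-111,-223 \right)} = \frac{121 - 14}{2 \left(-14\right)} - -1 = \frac{1}{2} \left(- \frac{1}{14}\right) 107 + 1 = - \frac{107}{28} + 1 = - \frac{79}{28}$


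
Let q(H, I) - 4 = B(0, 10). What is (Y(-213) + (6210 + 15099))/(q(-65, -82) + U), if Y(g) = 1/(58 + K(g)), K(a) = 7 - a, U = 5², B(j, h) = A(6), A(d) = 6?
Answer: 5923903/9730 ≈ 608.83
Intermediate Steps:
B(j, h) = 6
q(H, I) = 10 (q(H, I) = 4 + 6 = 10)
U = 25
Y(g) = 1/(65 - g) (Y(g) = 1/(58 + (7 - g)) = 1/(65 - g))
(Y(-213) + (6210 + 15099))/(q(-65, -82) + U) = (-1/(-65 - 213) + (6210 + 15099))/(10 + 25) = (-1/(-278) + 21309)/35 = (-1*(-1/278) + 21309)*(1/35) = (1/278 + 21309)*(1/35) = (5923903/278)*(1/35) = 5923903/9730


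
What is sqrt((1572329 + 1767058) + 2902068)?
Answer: 9*sqrt(77055) ≈ 2498.3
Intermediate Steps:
sqrt((1572329 + 1767058) + 2902068) = sqrt(3339387 + 2902068) = sqrt(6241455) = 9*sqrt(77055)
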